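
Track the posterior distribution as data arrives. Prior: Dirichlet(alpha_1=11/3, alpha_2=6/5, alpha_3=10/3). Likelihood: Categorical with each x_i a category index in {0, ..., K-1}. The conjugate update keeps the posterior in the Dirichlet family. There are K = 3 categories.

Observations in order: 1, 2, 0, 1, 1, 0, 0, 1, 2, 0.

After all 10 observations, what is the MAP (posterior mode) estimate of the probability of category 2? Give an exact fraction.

65/228

obs 1: x=1 → posterior Dirichlet(11/3, 11/5, 10/3)
obs 2: x=2 → posterior Dirichlet(11/3, 11/5, 13/3)
obs 3: x=0 → posterior Dirichlet(14/3, 11/5, 13/3)
obs 4: x=1 → posterior Dirichlet(14/3, 16/5, 13/3)
obs 5: x=1 → posterior Dirichlet(14/3, 21/5, 13/3)
obs 6: x=0 → posterior Dirichlet(17/3, 21/5, 13/3)
obs 7: x=0 → posterior Dirichlet(20/3, 21/5, 13/3)
obs 8: x=1 → posterior Dirichlet(20/3, 26/5, 13/3)
obs 9: x=2 → posterior Dirichlet(20/3, 26/5, 16/3)
obs 10: x=0 → posterior Dirichlet(23/3, 26/5, 16/3)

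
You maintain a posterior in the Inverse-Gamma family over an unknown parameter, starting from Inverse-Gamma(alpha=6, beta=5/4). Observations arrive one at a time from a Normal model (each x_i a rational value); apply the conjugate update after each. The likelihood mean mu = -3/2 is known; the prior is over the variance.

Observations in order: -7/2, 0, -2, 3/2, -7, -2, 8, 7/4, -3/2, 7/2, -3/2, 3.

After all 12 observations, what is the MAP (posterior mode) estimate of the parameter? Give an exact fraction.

obs 1: x=-7/2 → posterior Inverse-Gamma(13/2, 13/4)
obs 2: x=0 → posterior Inverse-Gamma(7, 35/8)
obs 3: x=-2 → posterior Inverse-Gamma(15/2, 9/2)
obs 4: x=3/2 → posterior Inverse-Gamma(8, 9)
obs 5: x=-7 → posterior Inverse-Gamma(17/2, 193/8)
obs 6: x=-2 → posterior Inverse-Gamma(9, 97/4)
obs 7: x=8 → posterior Inverse-Gamma(19/2, 555/8)
obs 8: x=7/4 → posterior Inverse-Gamma(10, 2389/32)
obs 9: x=-3/2 → posterior Inverse-Gamma(21/2, 2389/32)
obs 10: x=7/2 → posterior Inverse-Gamma(11, 2789/32)
obs 11: x=-3/2 → posterior Inverse-Gamma(23/2, 2789/32)
obs 12: x=3 → posterior Inverse-Gamma(12, 3113/32)

3113/416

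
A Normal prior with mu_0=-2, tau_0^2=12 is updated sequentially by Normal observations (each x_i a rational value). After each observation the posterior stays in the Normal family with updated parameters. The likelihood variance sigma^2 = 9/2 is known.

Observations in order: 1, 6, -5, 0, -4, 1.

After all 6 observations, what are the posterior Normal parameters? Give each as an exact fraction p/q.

mu_0=-14/51, tau_0^2=12/17

obs 1: x=1 → posterior Normal(2/11, 36/11)
obs 2: x=6 → posterior Normal(50/19, 36/19)
obs 3: x=-5 → posterior Normal(10/27, 4/3)
obs 4: x=0 → posterior Normal(2/7, 36/35)
obs 5: x=-4 → posterior Normal(-22/43, 36/43)
obs 6: x=1 → posterior Normal(-14/51, 12/17)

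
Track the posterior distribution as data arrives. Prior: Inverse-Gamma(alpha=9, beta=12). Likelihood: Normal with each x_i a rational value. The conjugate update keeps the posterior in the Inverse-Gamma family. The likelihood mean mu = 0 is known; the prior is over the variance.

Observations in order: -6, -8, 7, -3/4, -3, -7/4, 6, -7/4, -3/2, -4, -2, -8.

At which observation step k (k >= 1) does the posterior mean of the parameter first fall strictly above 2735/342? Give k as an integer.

k = 3

obs 1: x=-6 → posterior Inverse-Gamma(19/2, 30)
obs 2: x=-8 → posterior Inverse-Gamma(10, 62)
obs 3: x=7 → posterior Inverse-Gamma(21/2, 173/2)
obs 4: x=-3/4 → posterior Inverse-Gamma(11, 2777/32)
obs 5: x=-3 → posterior Inverse-Gamma(23/2, 2921/32)
obs 6: x=-7/4 → posterior Inverse-Gamma(12, 1485/16)
obs 7: x=6 → posterior Inverse-Gamma(25/2, 1773/16)
obs 8: x=-7/4 → posterior Inverse-Gamma(13, 3595/32)
obs 9: x=-3/2 → posterior Inverse-Gamma(27/2, 3631/32)
obs 10: x=-4 → posterior Inverse-Gamma(14, 3887/32)
obs 11: x=-2 → posterior Inverse-Gamma(29/2, 3951/32)
obs 12: x=-8 → posterior Inverse-Gamma(15, 4975/32)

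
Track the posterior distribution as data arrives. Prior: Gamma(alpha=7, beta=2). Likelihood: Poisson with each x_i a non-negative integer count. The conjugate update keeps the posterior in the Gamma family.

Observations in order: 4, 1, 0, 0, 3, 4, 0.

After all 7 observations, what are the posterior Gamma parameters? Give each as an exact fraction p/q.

obs 1: x=4 → posterior Gamma(11, 3)
obs 2: x=1 → posterior Gamma(12, 4)
obs 3: x=0 → posterior Gamma(12, 5)
obs 4: x=0 → posterior Gamma(12, 6)
obs 5: x=3 → posterior Gamma(15, 7)
obs 6: x=4 → posterior Gamma(19, 8)
obs 7: x=0 → posterior Gamma(19, 9)

alpha=19, beta=9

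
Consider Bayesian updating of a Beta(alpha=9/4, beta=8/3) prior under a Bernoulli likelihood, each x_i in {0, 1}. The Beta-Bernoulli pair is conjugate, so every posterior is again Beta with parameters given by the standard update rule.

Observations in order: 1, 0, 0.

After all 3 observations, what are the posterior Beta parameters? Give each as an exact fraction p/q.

alpha=13/4, beta=14/3

obs 1: x=1 → posterior Beta(13/4, 8/3)
obs 2: x=0 → posterior Beta(13/4, 11/3)
obs 3: x=0 → posterior Beta(13/4, 14/3)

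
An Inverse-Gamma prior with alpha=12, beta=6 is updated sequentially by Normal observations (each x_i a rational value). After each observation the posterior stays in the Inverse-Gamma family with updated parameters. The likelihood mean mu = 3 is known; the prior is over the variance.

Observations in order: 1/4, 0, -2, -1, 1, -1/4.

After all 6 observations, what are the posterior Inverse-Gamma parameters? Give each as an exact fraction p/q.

obs 1: x=1/4 → posterior Inverse-Gamma(25/2, 313/32)
obs 2: x=0 → posterior Inverse-Gamma(13, 457/32)
obs 3: x=-2 → posterior Inverse-Gamma(27/2, 857/32)
obs 4: x=-1 → posterior Inverse-Gamma(14, 1113/32)
obs 5: x=1 → posterior Inverse-Gamma(29/2, 1177/32)
obs 6: x=-1/4 → posterior Inverse-Gamma(15, 673/16)

alpha=15, beta=673/16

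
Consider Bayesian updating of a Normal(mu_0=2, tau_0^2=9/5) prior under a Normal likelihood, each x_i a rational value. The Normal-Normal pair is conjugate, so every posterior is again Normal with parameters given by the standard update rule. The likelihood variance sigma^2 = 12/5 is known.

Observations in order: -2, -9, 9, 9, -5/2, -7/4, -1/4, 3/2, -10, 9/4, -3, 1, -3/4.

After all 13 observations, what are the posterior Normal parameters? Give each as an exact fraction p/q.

mu_0=-23/86, tau_0^2=36/215

obs 1: x=-2 → posterior Normal(2/7, 36/35)
obs 2: x=-9 → posterior Normal(-5/2, 18/25)
obs 3: x=9 → posterior Normal(2/13, 36/65)
obs 4: x=9 → posterior Normal(29/16, 9/20)
obs 5: x=-5/2 → posterior Normal(43/38, 36/95)
obs 6: x=-7/4 → posterior Normal(65/88, 18/55)
obs 7: x=-1/4 → posterior Normal(31/50, 36/125)
obs 8: x=3/2 → posterior Normal(5/7, 9/35)
obs 9: x=-10 → posterior Normal(-10/31, 36/155)
obs 10: x=9/4 → posterior Normal(-13/136, 18/85)
obs 11: x=-3 → posterior Normal(-49/148, 36/185)
obs 12: x=1 → posterior Normal(-37/160, 9/50)
obs 13: x=-3/4 → posterior Normal(-23/86, 36/215)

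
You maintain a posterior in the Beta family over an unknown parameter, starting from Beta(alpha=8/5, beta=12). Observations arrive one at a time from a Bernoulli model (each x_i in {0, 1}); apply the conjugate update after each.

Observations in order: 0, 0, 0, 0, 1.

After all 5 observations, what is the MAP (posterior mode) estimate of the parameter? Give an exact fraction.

obs 1: x=0 → posterior Beta(8/5, 13)
obs 2: x=0 → posterior Beta(8/5, 14)
obs 3: x=0 → posterior Beta(8/5, 15)
obs 4: x=0 → posterior Beta(8/5, 16)
obs 5: x=1 → posterior Beta(13/5, 16)

8/83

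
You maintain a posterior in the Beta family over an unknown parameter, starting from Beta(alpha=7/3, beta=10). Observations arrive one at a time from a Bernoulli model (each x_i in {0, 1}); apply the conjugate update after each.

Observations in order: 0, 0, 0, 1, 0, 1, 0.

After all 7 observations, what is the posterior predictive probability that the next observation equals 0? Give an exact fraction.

45/58

obs 1: x=0 → posterior Beta(7/3, 11)
obs 2: x=0 → posterior Beta(7/3, 12)
obs 3: x=0 → posterior Beta(7/3, 13)
obs 4: x=1 → posterior Beta(10/3, 13)
obs 5: x=0 → posterior Beta(10/3, 14)
obs 6: x=1 → posterior Beta(13/3, 14)
obs 7: x=0 → posterior Beta(13/3, 15)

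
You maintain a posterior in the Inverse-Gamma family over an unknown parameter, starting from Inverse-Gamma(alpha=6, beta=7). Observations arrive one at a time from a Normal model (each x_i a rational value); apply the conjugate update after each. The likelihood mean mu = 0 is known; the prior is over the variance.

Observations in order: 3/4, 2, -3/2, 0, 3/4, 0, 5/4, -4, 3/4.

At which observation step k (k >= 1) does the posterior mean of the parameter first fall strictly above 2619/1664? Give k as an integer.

obs 1: x=3/4 → posterior Inverse-Gamma(13/2, 233/32)
obs 2: x=2 → posterior Inverse-Gamma(7, 297/32)
obs 3: x=-3/2 → posterior Inverse-Gamma(15/2, 333/32)
obs 4: x=0 → posterior Inverse-Gamma(8, 333/32)
obs 5: x=3/4 → posterior Inverse-Gamma(17/2, 171/16)
obs 6: x=0 → posterior Inverse-Gamma(9, 171/16)
obs 7: x=5/4 → posterior Inverse-Gamma(19/2, 367/32)
obs 8: x=-4 → posterior Inverse-Gamma(10, 623/32)
obs 9: x=3/4 → posterior Inverse-Gamma(21/2, 79/4)

k = 3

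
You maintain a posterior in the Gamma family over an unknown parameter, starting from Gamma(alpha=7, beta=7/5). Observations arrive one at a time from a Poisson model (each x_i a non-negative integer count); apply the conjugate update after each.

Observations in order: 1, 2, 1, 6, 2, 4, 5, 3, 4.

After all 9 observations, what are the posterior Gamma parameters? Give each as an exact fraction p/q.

alpha=35, beta=52/5

obs 1: x=1 → posterior Gamma(8, 12/5)
obs 2: x=2 → posterior Gamma(10, 17/5)
obs 3: x=1 → posterior Gamma(11, 22/5)
obs 4: x=6 → posterior Gamma(17, 27/5)
obs 5: x=2 → posterior Gamma(19, 32/5)
obs 6: x=4 → posterior Gamma(23, 37/5)
obs 7: x=5 → posterior Gamma(28, 42/5)
obs 8: x=3 → posterior Gamma(31, 47/5)
obs 9: x=4 → posterior Gamma(35, 52/5)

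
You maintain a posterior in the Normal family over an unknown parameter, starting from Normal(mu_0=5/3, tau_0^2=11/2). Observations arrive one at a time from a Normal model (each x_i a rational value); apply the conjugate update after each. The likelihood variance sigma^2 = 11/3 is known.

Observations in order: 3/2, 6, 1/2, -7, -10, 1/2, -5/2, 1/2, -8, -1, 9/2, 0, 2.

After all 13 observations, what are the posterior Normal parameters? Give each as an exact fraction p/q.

obs 1: x=3/2 → posterior Normal(47/30, 11/5)
obs 2: x=6 → posterior Normal(155/48, 11/8)
obs 3: x=1/2 → posterior Normal(82/33, 1)
obs 4: x=-7 → posterior Normal(19/42, 11/14)
obs 5: x=-10 → posterior Normal(-71/51, 11/17)
obs 6: x=1/2 → posterior Normal(-133/120, 11/20)
obs 7: x=-5/2 → posterior Normal(-89/69, 11/23)
obs 8: x=1/2 → posterior Normal(-13/12, 11/26)
obs 9: x=-8 → posterior Normal(-313/174, 11/29)
obs 10: x=-1 → posterior Normal(-331/192, 11/32)
obs 11: x=9/2 → posterior Normal(-25/21, 11/35)
obs 12: x=0 → posterior Normal(-125/114, 11/38)
obs 13: x=2 → posterior Normal(-107/123, 11/41)

mu_0=-107/123, tau_0^2=11/41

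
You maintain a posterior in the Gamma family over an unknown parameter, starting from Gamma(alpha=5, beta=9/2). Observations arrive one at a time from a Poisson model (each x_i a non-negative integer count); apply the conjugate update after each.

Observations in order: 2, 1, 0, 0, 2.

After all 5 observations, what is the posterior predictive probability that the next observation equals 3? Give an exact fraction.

10790676613729760/154472377739119461

obs 1: x=2 → posterior Gamma(7, 11/2)
obs 2: x=1 → posterior Gamma(8, 13/2)
obs 3: x=0 → posterior Gamma(8, 15/2)
obs 4: x=0 → posterior Gamma(8, 17/2)
obs 5: x=2 → posterior Gamma(10, 19/2)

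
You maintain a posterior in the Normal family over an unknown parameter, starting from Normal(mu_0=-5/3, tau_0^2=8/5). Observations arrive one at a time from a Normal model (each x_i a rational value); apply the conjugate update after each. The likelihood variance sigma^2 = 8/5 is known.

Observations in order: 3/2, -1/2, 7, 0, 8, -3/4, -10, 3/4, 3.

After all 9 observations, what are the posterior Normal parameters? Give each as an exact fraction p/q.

obs 1: x=3/2 → posterior Normal(-1/12, 4/5)
obs 2: x=-1/2 → posterior Normal(-2/9, 8/15)
obs 3: x=7 → posterior Normal(19/12, 2/5)
obs 4: x=0 → posterior Normal(19/15, 8/25)
obs 5: x=8 → posterior Normal(43/18, 4/15)
obs 6: x=-3/4 → posterior Normal(163/84, 8/35)
obs 7: x=-10 → posterior Normal(43/96, 1/5)
obs 8: x=3/4 → posterior Normal(13/27, 8/45)
obs 9: x=3 → posterior Normal(11/15, 4/25)

mu_0=11/15, tau_0^2=4/25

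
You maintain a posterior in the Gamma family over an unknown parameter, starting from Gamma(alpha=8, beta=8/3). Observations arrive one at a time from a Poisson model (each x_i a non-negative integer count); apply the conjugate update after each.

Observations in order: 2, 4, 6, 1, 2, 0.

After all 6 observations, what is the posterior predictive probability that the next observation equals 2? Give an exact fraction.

870038748135786228949643771756150784/3630362123627258663193028251474330749

obs 1: x=2 → posterior Gamma(10, 11/3)
obs 2: x=4 → posterior Gamma(14, 14/3)
obs 3: x=6 → posterior Gamma(20, 17/3)
obs 4: x=1 → posterior Gamma(21, 20/3)
obs 5: x=2 → posterior Gamma(23, 23/3)
obs 6: x=0 → posterior Gamma(23, 26/3)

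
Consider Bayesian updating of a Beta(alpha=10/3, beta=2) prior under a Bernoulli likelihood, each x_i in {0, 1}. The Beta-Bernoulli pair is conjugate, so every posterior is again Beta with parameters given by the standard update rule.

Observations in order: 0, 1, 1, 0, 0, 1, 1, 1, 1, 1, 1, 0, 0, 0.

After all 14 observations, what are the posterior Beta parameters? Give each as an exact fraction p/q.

alpha=34/3, beta=8

obs 1: x=0 → posterior Beta(10/3, 3)
obs 2: x=1 → posterior Beta(13/3, 3)
obs 3: x=1 → posterior Beta(16/3, 3)
obs 4: x=0 → posterior Beta(16/3, 4)
obs 5: x=0 → posterior Beta(16/3, 5)
obs 6: x=1 → posterior Beta(19/3, 5)
obs 7: x=1 → posterior Beta(22/3, 5)
obs 8: x=1 → posterior Beta(25/3, 5)
obs 9: x=1 → posterior Beta(28/3, 5)
obs 10: x=1 → posterior Beta(31/3, 5)
obs 11: x=1 → posterior Beta(34/3, 5)
obs 12: x=0 → posterior Beta(34/3, 6)
obs 13: x=0 → posterior Beta(34/3, 7)
obs 14: x=0 → posterior Beta(34/3, 8)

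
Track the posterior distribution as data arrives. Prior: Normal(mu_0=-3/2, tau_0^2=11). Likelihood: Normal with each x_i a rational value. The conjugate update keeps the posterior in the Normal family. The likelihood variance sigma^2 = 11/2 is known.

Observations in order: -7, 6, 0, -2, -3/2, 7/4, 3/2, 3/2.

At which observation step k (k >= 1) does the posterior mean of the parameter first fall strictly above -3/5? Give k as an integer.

obs 1: x=-7 → posterior Normal(-31/6, 11/3)
obs 2: x=6 → posterior Normal(-7/10, 11/5)
obs 3: x=0 → posterior Normal(-1/2, 11/7)
obs 4: x=-2 → posterior Normal(-5/6, 11/9)
obs 5: x=-3/2 → posterior Normal(-21/22, 1)
obs 6: x=7/4 → posterior Normal(-7/13, 11/13)
obs 7: x=3/2 → posterior Normal(-4/15, 11/15)
obs 8: x=3/2 → posterior Normal(-1/17, 11/17)

k = 3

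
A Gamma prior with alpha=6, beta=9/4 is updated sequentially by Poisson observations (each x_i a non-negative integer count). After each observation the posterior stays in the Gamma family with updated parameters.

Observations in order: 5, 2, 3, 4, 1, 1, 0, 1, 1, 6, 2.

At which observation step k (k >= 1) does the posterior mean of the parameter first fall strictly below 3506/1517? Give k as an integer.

k = 8

obs 1: x=5 → posterior Gamma(11, 13/4)
obs 2: x=2 → posterior Gamma(13, 17/4)
obs 3: x=3 → posterior Gamma(16, 21/4)
obs 4: x=4 → posterior Gamma(20, 25/4)
obs 5: x=1 → posterior Gamma(21, 29/4)
obs 6: x=1 → posterior Gamma(22, 33/4)
obs 7: x=0 → posterior Gamma(22, 37/4)
obs 8: x=1 → posterior Gamma(23, 41/4)
obs 9: x=1 → posterior Gamma(24, 45/4)
obs 10: x=6 → posterior Gamma(30, 49/4)
obs 11: x=2 → posterior Gamma(32, 53/4)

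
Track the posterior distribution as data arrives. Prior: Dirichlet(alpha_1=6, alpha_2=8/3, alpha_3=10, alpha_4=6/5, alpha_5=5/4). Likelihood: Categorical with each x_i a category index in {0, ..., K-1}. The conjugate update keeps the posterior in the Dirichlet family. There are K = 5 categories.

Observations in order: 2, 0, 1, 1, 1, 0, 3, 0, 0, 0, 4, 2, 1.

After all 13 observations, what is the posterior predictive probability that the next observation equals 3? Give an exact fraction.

132/2047

obs 1: x=2 → posterior Dirichlet(6, 8/3, 11, 6/5, 5/4)
obs 2: x=0 → posterior Dirichlet(7, 8/3, 11, 6/5, 5/4)
obs 3: x=1 → posterior Dirichlet(7, 11/3, 11, 6/5, 5/4)
obs 4: x=1 → posterior Dirichlet(7, 14/3, 11, 6/5, 5/4)
obs 5: x=1 → posterior Dirichlet(7, 17/3, 11, 6/5, 5/4)
obs 6: x=0 → posterior Dirichlet(8, 17/3, 11, 6/5, 5/4)
obs 7: x=3 → posterior Dirichlet(8, 17/3, 11, 11/5, 5/4)
obs 8: x=0 → posterior Dirichlet(9, 17/3, 11, 11/5, 5/4)
obs 9: x=0 → posterior Dirichlet(10, 17/3, 11, 11/5, 5/4)
obs 10: x=0 → posterior Dirichlet(11, 17/3, 11, 11/5, 5/4)
obs 11: x=4 → posterior Dirichlet(11, 17/3, 11, 11/5, 9/4)
obs 12: x=2 → posterior Dirichlet(11, 17/3, 12, 11/5, 9/4)
obs 13: x=1 → posterior Dirichlet(11, 20/3, 12, 11/5, 9/4)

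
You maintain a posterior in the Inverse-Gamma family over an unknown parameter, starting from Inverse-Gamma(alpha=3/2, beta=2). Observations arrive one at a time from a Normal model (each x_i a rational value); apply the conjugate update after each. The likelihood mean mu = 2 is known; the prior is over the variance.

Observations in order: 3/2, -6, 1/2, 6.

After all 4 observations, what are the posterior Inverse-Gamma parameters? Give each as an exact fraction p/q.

alpha=7/2, beta=173/4

obs 1: x=3/2 → posterior Inverse-Gamma(2, 17/8)
obs 2: x=-6 → posterior Inverse-Gamma(5/2, 273/8)
obs 3: x=1/2 → posterior Inverse-Gamma(3, 141/4)
obs 4: x=6 → posterior Inverse-Gamma(7/2, 173/4)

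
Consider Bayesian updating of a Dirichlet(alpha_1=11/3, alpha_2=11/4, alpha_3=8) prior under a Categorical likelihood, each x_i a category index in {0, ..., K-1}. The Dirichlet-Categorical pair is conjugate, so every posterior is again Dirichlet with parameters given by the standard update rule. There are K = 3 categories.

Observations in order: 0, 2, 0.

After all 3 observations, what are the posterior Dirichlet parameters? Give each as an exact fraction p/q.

obs 1: x=0 → posterior Dirichlet(14/3, 11/4, 8)
obs 2: x=2 → posterior Dirichlet(14/3, 11/4, 9)
obs 3: x=0 → posterior Dirichlet(17/3, 11/4, 9)

alpha_1=17/3, alpha_2=11/4, alpha_3=9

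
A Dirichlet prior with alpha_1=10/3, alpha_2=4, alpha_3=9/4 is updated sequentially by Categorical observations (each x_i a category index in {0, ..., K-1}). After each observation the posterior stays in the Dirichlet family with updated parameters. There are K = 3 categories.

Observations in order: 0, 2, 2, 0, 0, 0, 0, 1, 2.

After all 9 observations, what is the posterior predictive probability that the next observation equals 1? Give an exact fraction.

60/223

obs 1: x=0 → posterior Dirichlet(13/3, 4, 9/4)
obs 2: x=2 → posterior Dirichlet(13/3, 4, 13/4)
obs 3: x=2 → posterior Dirichlet(13/3, 4, 17/4)
obs 4: x=0 → posterior Dirichlet(16/3, 4, 17/4)
obs 5: x=0 → posterior Dirichlet(19/3, 4, 17/4)
obs 6: x=0 → posterior Dirichlet(22/3, 4, 17/4)
obs 7: x=0 → posterior Dirichlet(25/3, 4, 17/4)
obs 8: x=1 → posterior Dirichlet(25/3, 5, 17/4)
obs 9: x=2 → posterior Dirichlet(25/3, 5, 21/4)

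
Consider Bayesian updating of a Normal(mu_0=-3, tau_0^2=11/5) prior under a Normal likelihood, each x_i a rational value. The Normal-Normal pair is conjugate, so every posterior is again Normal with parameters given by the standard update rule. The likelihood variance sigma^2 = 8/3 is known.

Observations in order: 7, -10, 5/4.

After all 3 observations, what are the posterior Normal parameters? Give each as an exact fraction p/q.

obs 1: x=7 → posterior Normal(111/73, 88/73)
obs 2: x=-10 → posterior Normal(-219/106, 44/53)
obs 3: x=5/4 → posterior Normal(-711/556, 88/139)

mu_0=-711/556, tau_0^2=88/139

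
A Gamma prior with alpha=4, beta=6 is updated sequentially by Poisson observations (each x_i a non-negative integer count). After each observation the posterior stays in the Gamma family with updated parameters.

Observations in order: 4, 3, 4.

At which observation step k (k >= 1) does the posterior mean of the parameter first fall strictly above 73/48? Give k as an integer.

k = 3

obs 1: x=4 → posterior Gamma(8, 7)
obs 2: x=3 → posterior Gamma(11, 8)
obs 3: x=4 → posterior Gamma(15, 9)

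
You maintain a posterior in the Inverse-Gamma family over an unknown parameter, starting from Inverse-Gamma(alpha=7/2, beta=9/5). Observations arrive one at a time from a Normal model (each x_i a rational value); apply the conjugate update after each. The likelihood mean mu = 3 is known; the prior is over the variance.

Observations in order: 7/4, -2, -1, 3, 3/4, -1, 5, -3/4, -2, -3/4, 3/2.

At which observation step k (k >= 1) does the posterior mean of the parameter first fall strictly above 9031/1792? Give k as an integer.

k = 3

obs 1: x=7/4 → posterior Inverse-Gamma(4, 413/160)
obs 2: x=-2 → posterior Inverse-Gamma(9/2, 2413/160)
obs 3: x=-1 → posterior Inverse-Gamma(5, 3693/160)
obs 4: x=3 → posterior Inverse-Gamma(11/2, 3693/160)
obs 5: x=3/4 → posterior Inverse-Gamma(6, 2049/80)
obs 6: x=-1 → posterior Inverse-Gamma(13/2, 2689/80)
obs 7: x=5 → posterior Inverse-Gamma(7, 2849/80)
obs 8: x=-3/4 → posterior Inverse-Gamma(15/2, 6823/160)
obs 9: x=-2 → posterior Inverse-Gamma(8, 8823/160)
obs 10: x=-3/4 → posterior Inverse-Gamma(17/2, 2487/40)
obs 11: x=3/2 → posterior Inverse-Gamma(9, 633/10)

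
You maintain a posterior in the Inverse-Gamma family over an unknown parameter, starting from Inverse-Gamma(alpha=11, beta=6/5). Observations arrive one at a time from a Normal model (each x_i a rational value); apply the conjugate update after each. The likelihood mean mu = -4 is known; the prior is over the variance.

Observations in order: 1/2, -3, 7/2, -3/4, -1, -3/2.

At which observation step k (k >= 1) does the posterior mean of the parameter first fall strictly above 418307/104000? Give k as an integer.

obs 1: x=1/2 → posterior Inverse-Gamma(23/2, 453/40)
obs 2: x=-3 → posterior Inverse-Gamma(12, 473/40)
obs 3: x=7/2 → posterior Inverse-Gamma(25/2, 799/20)
obs 4: x=-3/4 → posterior Inverse-Gamma(13, 7237/160)
obs 5: x=-1 → posterior Inverse-Gamma(27/2, 7957/160)
obs 6: x=-3/2 → posterior Inverse-Gamma(14, 8457/160)

k = 6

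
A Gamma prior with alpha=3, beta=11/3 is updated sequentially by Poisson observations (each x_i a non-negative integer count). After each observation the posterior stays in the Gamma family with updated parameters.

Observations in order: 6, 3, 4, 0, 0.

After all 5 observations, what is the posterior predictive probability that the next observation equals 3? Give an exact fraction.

obs 1: x=6 → posterior Gamma(9, 14/3)
obs 2: x=3 → posterior Gamma(12, 17/3)
obs 3: x=4 → posterior Gamma(16, 20/3)
obs 4: x=0 → posterior Gamma(16, 23/3)
obs 5: x=0 → posterior Gamma(16, 26/3)

960787823560216953284984832/6103261246589991489578849669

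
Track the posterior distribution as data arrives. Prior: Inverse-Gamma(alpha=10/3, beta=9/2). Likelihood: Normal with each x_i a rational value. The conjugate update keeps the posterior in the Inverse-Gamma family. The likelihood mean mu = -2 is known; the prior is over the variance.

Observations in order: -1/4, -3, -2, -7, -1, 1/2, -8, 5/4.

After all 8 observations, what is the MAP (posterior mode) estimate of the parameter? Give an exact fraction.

441/80

obs 1: x=-1/4 → posterior Inverse-Gamma(23/6, 193/32)
obs 2: x=-3 → posterior Inverse-Gamma(13/3, 209/32)
obs 3: x=-2 → posterior Inverse-Gamma(29/6, 209/32)
obs 4: x=-7 → posterior Inverse-Gamma(16/3, 609/32)
obs 5: x=-1 → posterior Inverse-Gamma(35/6, 625/32)
obs 6: x=1/2 → posterior Inverse-Gamma(19/3, 725/32)
obs 7: x=-8 → posterior Inverse-Gamma(41/6, 1301/32)
obs 8: x=5/4 → posterior Inverse-Gamma(22/3, 735/16)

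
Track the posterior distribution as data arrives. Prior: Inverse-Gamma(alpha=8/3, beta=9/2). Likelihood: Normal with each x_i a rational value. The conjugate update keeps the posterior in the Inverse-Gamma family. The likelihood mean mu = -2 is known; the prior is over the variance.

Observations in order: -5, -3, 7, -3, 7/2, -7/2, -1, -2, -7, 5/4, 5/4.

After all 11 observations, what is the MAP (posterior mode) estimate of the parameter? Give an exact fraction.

867/88

obs 1: x=-5 → posterior Inverse-Gamma(19/6, 9)
obs 2: x=-3 → posterior Inverse-Gamma(11/3, 19/2)
obs 3: x=7 → posterior Inverse-Gamma(25/6, 50)
obs 4: x=-3 → posterior Inverse-Gamma(14/3, 101/2)
obs 5: x=7/2 → posterior Inverse-Gamma(31/6, 525/8)
obs 6: x=-7/2 → posterior Inverse-Gamma(17/3, 267/4)
obs 7: x=-1 → posterior Inverse-Gamma(37/6, 269/4)
obs 8: x=-2 → posterior Inverse-Gamma(20/3, 269/4)
obs 9: x=-7 → posterior Inverse-Gamma(43/6, 319/4)
obs 10: x=5/4 → posterior Inverse-Gamma(23/3, 2721/32)
obs 11: x=5/4 → posterior Inverse-Gamma(49/6, 1445/16)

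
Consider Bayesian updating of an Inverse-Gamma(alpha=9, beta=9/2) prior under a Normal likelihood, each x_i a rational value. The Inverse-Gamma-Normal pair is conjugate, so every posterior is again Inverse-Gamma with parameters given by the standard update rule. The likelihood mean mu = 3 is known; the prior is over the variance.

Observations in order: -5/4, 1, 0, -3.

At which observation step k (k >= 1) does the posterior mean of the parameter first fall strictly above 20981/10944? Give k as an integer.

obs 1: x=-5/4 → posterior Inverse-Gamma(19/2, 433/32)
obs 2: x=1 → posterior Inverse-Gamma(10, 497/32)
obs 3: x=0 → posterior Inverse-Gamma(21/2, 641/32)
obs 4: x=-3 → posterior Inverse-Gamma(11, 1217/32)

k = 3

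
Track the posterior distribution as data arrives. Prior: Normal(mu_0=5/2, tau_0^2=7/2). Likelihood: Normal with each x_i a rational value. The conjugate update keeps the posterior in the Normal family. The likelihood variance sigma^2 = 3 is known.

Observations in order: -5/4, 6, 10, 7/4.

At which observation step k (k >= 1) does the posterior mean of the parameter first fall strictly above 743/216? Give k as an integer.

k = 3

obs 1: x=-5/4 → posterior Normal(25/52, 21/13)
obs 2: x=6 → posterior Normal(193/80, 21/20)
obs 3: x=10 → posterior Normal(473/108, 7/9)
obs 4: x=7/4 → posterior Normal(261/68, 21/34)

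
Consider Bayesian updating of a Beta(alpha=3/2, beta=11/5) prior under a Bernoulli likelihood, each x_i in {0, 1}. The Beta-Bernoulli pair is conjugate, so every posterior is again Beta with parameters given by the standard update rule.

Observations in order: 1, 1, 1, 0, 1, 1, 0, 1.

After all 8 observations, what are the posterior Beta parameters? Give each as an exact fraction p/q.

alpha=15/2, beta=21/5

obs 1: x=1 → posterior Beta(5/2, 11/5)
obs 2: x=1 → posterior Beta(7/2, 11/5)
obs 3: x=1 → posterior Beta(9/2, 11/5)
obs 4: x=0 → posterior Beta(9/2, 16/5)
obs 5: x=1 → posterior Beta(11/2, 16/5)
obs 6: x=1 → posterior Beta(13/2, 16/5)
obs 7: x=0 → posterior Beta(13/2, 21/5)
obs 8: x=1 → posterior Beta(15/2, 21/5)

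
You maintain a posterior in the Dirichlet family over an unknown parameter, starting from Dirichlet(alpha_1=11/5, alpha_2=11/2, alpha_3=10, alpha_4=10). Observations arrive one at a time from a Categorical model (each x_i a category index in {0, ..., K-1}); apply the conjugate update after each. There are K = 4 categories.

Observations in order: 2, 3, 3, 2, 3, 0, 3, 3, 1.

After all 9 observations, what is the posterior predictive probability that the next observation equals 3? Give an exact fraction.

obs 1: x=2 → posterior Dirichlet(11/5, 11/2, 11, 10)
obs 2: x=3 → posterior Dirichlet(11/5, 11/2, 11, 11)
obs 3: x=3 → posterior Dirichlet(11/5, 11/2, 11, 12)
obs 4: x=2 → posterior Dirichlet(11/5, 11/2, 12, 12)
obs 5: x=3 → posterior Dirichlet(11/5, 11/2, 12, 13)
obs 6: x=0 → posterior Dirichlet(16/5, 11/2, 12, 13)
obs 7: x=3 → posterior Dirichlet(16/5, 11/2, 12, 14)
obs 8: x=3 → posterior Dirichlet(16/5, 11/2, 12, 15)
obs 9: x=1 → posterior Dirichlet(16/5, 13/2, 12, 15)

150/367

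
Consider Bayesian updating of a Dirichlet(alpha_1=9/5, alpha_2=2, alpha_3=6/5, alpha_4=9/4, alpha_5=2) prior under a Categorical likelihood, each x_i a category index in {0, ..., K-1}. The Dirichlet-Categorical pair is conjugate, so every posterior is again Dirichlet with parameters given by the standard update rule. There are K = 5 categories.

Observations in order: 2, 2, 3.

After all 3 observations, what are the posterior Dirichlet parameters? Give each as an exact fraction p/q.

obs 1: x=2 → posterior Dirichlet(9/5, 2, 11/5, 9/4, 2)
obs 2: x=2 → posterior Dirichlet(9/5, 2, 16/5, 9/4, 2)
obs 3: x=3 → posterior Dirichlet(9/5, 2, 16/5, 13/4, 2)

alpha_1=9/5, alpha_2=2, alpha_3=16/5, alpha_4=13/4, alpha_5=2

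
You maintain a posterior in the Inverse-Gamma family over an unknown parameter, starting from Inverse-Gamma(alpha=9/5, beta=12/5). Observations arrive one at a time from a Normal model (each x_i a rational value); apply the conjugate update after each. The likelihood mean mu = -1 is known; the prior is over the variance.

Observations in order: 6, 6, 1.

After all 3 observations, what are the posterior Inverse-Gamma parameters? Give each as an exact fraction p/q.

obs 1: x=6 → posterior Inverse-Gamma(23/10, 269/10)
obs 2: x=6 → posterior Inverse-Gamma(14/5, 257/5)
obs 3: x=1 → posterior Inverse-Gamma(33/10, 267/5)

alpha=33/10, beta=267/5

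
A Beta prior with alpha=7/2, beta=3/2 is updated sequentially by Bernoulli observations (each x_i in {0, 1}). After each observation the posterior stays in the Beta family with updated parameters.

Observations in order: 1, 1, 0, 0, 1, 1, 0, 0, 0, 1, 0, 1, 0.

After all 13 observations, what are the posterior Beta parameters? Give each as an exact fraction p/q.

alpha=19/2, beta=17/2

obs 1: x=1 → posterior Beta(9/2, 3/2)
obs 2: x=1 → posterior Beta(11/2, 3/2)
obs 3: x=0 → posterior Beta(11/2, 5/2)
obs 4: x=0 → posterior Beta(11/2, 7/2)
obs 5: x=1 → posterior Beta(13/2, 7/2)
obs 6: x=1 → posterior Beta(15/2, 7/2)
obs 7: x=0 → posterior Beta(15/2, 9/2)
obs 8: x=0 → posterior Beta(15/2, 11/2)
obs 9: x=0 → posterior Beta(15/2, 13/2)
obs 10: x=1 → posterior Beta(17/2, 13/2)
obs 11: x=0 → posterior Beta(17/2, 15/2)
obs 12: x=1 → posterior Beta(19/2, 15/2)
obs 13: x=0 → posterior Beta(19/2, 17/2)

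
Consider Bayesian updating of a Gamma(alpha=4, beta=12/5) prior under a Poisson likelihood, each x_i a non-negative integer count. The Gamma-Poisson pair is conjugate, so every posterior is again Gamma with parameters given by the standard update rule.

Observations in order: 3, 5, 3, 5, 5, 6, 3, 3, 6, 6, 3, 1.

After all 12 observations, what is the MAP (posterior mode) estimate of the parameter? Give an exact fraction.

obs 1: x=3 → posterior Gamma(7, 17/5)
obs 2: x=5 → posterior Gamma(12, 22/5)
obs 3: x=3 → posterior Gamma(15, 27/5)
obs 4: x=5 → posterior Gamma(20, 32/5)
obs 5: x=5 → posterior Gamma(25, 37/5)
obs 6: x=6 → posterior Gamma(31, 42/5)
obs 7: x=3 → posterior Gamma(34, 47/5)
obs 8: x=3 → posterior Gamma(37, 52/5)
obs 9: x=6 → posterior Gamma(43, 57/5)
obs 10: x=6 → posterior Gamma(49, 62/5)
obs 11: x=3 → posterior Gamma(52, 67/5)
obs 12: x=1 → posterior Gamma(53, 72/5)

65/18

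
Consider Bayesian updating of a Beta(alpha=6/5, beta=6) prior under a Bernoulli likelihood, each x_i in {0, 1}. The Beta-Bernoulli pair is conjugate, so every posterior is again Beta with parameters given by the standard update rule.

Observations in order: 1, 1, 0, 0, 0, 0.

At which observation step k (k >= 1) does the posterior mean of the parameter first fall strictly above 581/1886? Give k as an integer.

k = 2

obs 1: x=1 → posterior Beta(11/5, 6)
obs 2: x=1 → posterior Beta(16/5, 6)
obs 3: x=0 → posterior Beta(16/5, 7)
obs 4: x=0 → posterior Beta(16/5, 8)
obs 5: x=0 → posterior Beta(16/5, 9)
obs 6: x=0 → posterior Beta(16/5, 10)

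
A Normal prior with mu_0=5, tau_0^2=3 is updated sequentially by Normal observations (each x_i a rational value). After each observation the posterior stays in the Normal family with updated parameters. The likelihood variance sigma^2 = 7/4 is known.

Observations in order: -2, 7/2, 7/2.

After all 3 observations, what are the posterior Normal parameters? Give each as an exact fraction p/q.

mu_0=95/43, tau_0^2=21/43

obs 1: x=-2 → posterior Normal(11/19, 21/19)
obs 2: x=7/2 → posterior Normal(53/31, 21/31)
obs 3: x=7/2 → posterior Normal(95/43, 21/43)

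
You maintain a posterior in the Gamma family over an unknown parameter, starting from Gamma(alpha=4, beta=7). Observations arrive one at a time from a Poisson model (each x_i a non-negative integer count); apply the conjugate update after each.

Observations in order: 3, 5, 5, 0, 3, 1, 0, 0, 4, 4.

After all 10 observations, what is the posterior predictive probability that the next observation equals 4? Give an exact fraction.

obs 1: x=3 → posterior Gamma(7, 8)
obs 2: x=5 → posterior Gamma(12, 9)
obs 3: x=5 → posterior Gamma(17, 10)
obs 4: x=0 → posterior Gamma(17, 11)
obs 5: x=3 → posterior Gamma(20, 12)
obs 6: x=1 → posterior Gamma(21, 13)
obs 7: x=0 → posterior Gamma(21, 14)
obs 8: x=0 → posterior Gamma(21, 15)
obs 9: x=4 → posterior Gamma(25, 16)
obs 10: x=4 → posterior Gamma(29, 17)

2166448731619845363335896154377707278015/33182009354161535119373618073371878096896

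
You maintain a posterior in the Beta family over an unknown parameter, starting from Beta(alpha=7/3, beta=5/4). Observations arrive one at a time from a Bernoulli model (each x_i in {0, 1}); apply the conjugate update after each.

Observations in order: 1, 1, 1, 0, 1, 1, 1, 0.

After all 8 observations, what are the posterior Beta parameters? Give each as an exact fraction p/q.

obs 1: x=1 → posterior Beta(10/3, 5/4)
obs 2: x=1 → posterior Beta(13/3, 5/4)
obs 3: x=1 → posterior Beta(16/3, 5/4)
obs 4: x=0 → posterior Beta(16/3, 9/4)
obs 5: x=1 → posterior Beta(19/3, 9/4)
obs 6: x=1 → posterior Beta(22/3, 9/4)
obs 7: x=1 → posterior Beta(25/3, 9/4)
obs 8: x=0 → posterior Beta(25/3, 13/4)

alpha=25/3, beta=13/4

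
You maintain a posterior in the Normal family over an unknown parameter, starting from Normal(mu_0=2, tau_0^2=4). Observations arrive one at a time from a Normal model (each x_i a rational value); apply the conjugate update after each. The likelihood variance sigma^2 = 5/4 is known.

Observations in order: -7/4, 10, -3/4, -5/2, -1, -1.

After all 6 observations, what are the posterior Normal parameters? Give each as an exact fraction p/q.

obs 1: x=-7/4 → posterior Normal(-6/7, 20/21)
obs 2: x=10 → posterior Normal(142/37, 20/37)
obs 3: x=-3/4 → posterior Normal(130/53, 20/53)
obs 4: x=-5/2 → posterior Normal(30/23, 20/69)
obs 5: x=-1 → posterior Normal(74/85, 4/17)
obs 6: x=-1 → posterior Normal(58/101, 20/101)

mu_0=58/101, tau_0^2=20/101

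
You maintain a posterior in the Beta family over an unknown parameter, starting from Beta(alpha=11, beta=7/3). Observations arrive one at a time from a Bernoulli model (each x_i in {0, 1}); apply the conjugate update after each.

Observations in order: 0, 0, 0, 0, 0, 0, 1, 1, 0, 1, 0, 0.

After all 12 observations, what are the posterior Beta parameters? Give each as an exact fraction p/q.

alpha=14, beta=34/3

obs 1: x=0 → posterior Beta(11, 10/3)
obs 2: x=0 → posterior Beta(11, 13/3)
obs 3: x=0 → posterior Beta(11, 16/3)
obs 4: x=0 → posterior Beta(11, 19/3)
obs 5: x=0 → posterior Beta(11, 22/3)
obs 6: x=0 → posterior Beta(11, 25/3)
obs 7: x=1 → posterior Beta(12, 25/3)
obs 8: x=1 → posterior Beta(13, 25/3)
obs 9: x=0 → posterior Beta(13, 28/3)
obs 10: x=1 → posterior Beta(14, 28/3)
obs 11: x=0 → posterior Beta(14, 31/3)
obs 12: x=0 → posterior Beta(14, 34/3)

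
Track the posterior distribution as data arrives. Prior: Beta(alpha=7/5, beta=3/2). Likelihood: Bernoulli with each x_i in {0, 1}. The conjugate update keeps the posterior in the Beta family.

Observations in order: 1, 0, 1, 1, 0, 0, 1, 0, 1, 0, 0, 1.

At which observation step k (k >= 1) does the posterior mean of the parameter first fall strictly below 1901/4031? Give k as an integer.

obs 1: x=1 → posterior Beta(12/5, 3/2)
obs 2: x=0 → posterior Beta(12/5, 5/2)
obs 3: x=1 → posterior Beta(17/5, 5/2)
obs 4: x=1 → posterior Beta(22/5, 5/2)
obs 5: x=0 → posterior Beta(22/5, 7/2)
obs 6: x=0 → posterior Beta(22/5, 9/2)
obs 7: x=1 → posterior Beta(27/5, 9/2)
obs 8: x=0 → posterior Beta(27/5, 11/2)
obs 9: x=1 → posterior Beta(32/5, 11/2)
obs 10: x=0 → posterior Beta(32/5, 13/2)
obs 11: x=0 → posterior Beta(32/5, 15/2)
obs 12: x=1 → posterior Beta(37/5, 15/2)

k = 11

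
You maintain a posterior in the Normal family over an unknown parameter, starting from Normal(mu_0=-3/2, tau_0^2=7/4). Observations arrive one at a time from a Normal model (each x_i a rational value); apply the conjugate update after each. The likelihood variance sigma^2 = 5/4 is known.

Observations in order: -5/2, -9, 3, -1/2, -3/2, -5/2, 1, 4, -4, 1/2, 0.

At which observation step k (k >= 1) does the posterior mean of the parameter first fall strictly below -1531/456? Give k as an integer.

obs 1: x=-5/2 → posterior Normal(-25/12, 35/48)
obs 2: x=-9 → posterior Normal(-88/19, 35/76)
obs 3: x=3 → posterior Normal(-67/26, 35/104)
obs 4: x=-1/2 → posterior Normal(-47/22, 35/132)
obs 5: x=-3/2 → posterior Normal(-81/40, 7/32)
obs 6: x=-5/2 → posterior Normal(-197/94, 35/188)
obs 7: x=1 → posterior Normal(-61/36, 35/216)
obs 8: x=4 → posterior Normal(-127/122, 35/244)
obs 9: x=-4 → posterior Normal(-183/136, 35/272)
obs 10: x=1/2 → posterior Normal(-88/75, 7/60)
obs 11: x=0 → posterior Normal(-44/41, 35/328)

k = 2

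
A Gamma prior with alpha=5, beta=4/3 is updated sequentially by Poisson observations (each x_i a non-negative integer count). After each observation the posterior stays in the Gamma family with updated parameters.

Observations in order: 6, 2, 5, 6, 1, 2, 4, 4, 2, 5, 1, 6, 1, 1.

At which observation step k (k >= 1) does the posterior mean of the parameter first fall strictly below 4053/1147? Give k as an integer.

obs 1: x=6 → posterior Gamma(11, 7/3)
obs 2: x=2 → posterior Gamma(13, 10/3)
obs 3: x=5 → posterior Gamma(18, 13/3)
obs 4: x=6 → posterior Gamma(24, 16/3)
obs 5: x=1 → posterior Gamma(25, 19/3)
obs 6: x=2 → posterior Gamma(27, 22/3)
obs 7: x=4 → posterior Gamma(31, 25/3)
obs 8: x=4 → posterior Gamma(35, 28/3)
obs 9: x=2 → posterior Gamma(37, 31/3)
obs 10: x=5 → posterior Gamma(42, 34/3)
obs 11: x=1 → posterior Gamma(43, 37/3)
obs 12: x=6 → posterior Gamma(49, 40/3)
obs 13: x=1 → posterior Gamma(50, 43/3)
obs 14: x=1 → posterior Gamma(51, 46/3)

k = 11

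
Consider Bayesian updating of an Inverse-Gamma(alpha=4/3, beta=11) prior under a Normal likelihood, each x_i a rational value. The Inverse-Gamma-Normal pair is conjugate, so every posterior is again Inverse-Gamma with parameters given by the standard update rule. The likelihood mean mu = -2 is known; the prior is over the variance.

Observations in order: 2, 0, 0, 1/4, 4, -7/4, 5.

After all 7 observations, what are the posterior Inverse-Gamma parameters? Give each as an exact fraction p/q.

alpha=29/6, beta=1089/16

obs 1: x=2 → posterior Inverse-Gamma(11/6, 19)
obs 2: x=0 → posterior Inverse-Gamma(7/3, 21)
obs 3: x=0 → posterior Inverse-Gamma(17/6, 23)
obs 4: x=1/4 → posterior Inverse-Gamma(10/3, 817/32)
obs 5: x=4 → posterior Inverse-Gamma(23/6, 1393/32)
obs 6: x=-7/4 → posterior Inverse-Gamma(13/3, 697/16)
obs 7: x=5 → posterior Inverse-Gamma(29/6, 1089/16)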